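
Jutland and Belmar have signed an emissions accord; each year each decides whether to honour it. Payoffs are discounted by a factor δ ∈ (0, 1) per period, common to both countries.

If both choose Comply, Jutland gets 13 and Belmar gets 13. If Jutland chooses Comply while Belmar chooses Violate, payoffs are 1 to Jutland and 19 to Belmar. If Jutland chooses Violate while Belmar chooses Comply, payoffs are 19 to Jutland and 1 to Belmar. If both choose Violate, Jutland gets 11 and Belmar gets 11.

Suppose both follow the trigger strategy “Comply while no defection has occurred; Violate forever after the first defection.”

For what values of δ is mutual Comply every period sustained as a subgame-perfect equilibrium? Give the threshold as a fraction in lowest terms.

Under grim trigger the critical discount factor is (T−C)/(T−P) with T = 19, C = 13, P = 11.
δ* = (19−13)/(19−11) = 6/8 = 3/4.

3/4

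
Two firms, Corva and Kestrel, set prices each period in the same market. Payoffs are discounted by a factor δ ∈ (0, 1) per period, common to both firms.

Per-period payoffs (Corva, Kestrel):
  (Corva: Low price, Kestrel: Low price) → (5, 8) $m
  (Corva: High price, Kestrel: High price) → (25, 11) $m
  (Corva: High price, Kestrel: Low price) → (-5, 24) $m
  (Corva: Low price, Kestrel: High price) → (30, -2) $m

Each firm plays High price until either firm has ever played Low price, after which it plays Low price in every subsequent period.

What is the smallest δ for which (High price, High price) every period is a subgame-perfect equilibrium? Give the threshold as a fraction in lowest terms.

13/16

Corva: cooperation gives 25 each period; deviation gives 30 once then 5 forever.
  25/(1−δ) ≥ 30 + 5δ/(1−δ) ⇒ δ ≥ 5/25 = 1/5.
Kestrel: cooperation gives 11 each period; deviation gives 24 once then 8 forever.
  δ ≥ 13/16.
Both must hold, so the binding constraint is Kestrel's: δ ≥ 13/16.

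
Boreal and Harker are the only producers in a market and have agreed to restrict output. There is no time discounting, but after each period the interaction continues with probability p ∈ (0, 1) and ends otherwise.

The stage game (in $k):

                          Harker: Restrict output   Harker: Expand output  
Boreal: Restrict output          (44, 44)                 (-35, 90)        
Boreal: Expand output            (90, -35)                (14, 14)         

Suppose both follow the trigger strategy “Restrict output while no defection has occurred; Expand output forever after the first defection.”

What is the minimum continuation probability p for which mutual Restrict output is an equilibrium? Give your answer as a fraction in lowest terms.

Expected cooperation value is 44 + p·44 + p²·44 + … = 44/(1−p); deviation gives 90 + p·14/(1−p).
44 ≥ 90(1−p) + 14p ⇒ 76p ≥ 46 ⇒ p ≥ 46/76 = 23/38.

23/38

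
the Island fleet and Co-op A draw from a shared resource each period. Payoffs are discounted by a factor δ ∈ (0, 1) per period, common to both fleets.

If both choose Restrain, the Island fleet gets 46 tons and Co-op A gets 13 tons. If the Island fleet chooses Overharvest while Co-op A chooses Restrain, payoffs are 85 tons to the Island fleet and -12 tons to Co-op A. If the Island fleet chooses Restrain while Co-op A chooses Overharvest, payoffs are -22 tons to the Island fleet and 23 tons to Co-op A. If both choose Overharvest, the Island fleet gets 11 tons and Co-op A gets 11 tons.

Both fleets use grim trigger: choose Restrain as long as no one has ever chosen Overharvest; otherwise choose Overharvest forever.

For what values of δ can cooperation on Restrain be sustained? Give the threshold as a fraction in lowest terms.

the Island fleet's threshold: (85−46)/(85−11) = 39/74.
Co-op A's threshold: (23−13)/(23−11) = 5/6.
39/74 < 5/6, so Co-op A binds and δ* = 5/6.

5/6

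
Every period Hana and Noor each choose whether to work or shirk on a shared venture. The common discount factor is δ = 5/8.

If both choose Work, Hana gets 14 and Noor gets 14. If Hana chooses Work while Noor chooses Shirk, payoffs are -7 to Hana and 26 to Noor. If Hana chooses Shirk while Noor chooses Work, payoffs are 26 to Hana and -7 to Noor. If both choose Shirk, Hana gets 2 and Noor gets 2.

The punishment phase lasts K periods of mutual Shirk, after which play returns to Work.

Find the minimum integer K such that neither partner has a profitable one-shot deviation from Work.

2

No profitable deviation requires (14−2)(δ+…+δ^K) ≥ 26−14, i.e. δ+…+δ^K ≥ 1 ≈ 1.0000.
With δ = 5/8, the partial sums are K=1: 0.6250, K=2: 1.0156.
K = 2 is the first length at which the sum reaches 1.0000.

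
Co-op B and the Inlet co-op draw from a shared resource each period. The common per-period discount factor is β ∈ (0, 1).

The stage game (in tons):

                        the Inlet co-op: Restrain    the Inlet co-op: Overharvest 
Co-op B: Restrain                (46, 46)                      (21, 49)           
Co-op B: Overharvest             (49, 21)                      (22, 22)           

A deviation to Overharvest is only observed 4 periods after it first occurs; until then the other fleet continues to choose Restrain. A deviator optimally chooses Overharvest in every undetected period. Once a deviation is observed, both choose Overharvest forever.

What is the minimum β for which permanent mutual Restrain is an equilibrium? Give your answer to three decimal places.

The best deviation is to choose Overharvest for all 4 undetected periods, earning 49 each, then 22 forever once detected.
Deviation value: 49(1−β^4)/(1−β) + 22β^4/(1−β); cooperation value: 46/(1−β).
IC: 46 ≥ 49(1−β^4) + 22β^4 = 49 − 27β^4.
So β^4 ≥ 3/27 = 1/9, giving β ≥ (1/9)^(1/4) ≈ 0.577.

0.577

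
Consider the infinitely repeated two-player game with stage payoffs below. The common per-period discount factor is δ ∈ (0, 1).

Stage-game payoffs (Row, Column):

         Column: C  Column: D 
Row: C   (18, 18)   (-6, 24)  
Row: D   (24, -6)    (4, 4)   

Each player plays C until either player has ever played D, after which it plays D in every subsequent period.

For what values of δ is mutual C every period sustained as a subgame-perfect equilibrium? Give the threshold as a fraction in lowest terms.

3/10

Cooperation forever yields 18 each period: 18/(1−δ).
Deviating yields 24 once, then 4 forever: 24 + 4δ/(1−δ).
No profitable deviation requires 18/(1−δ) ≥ 24 + 4δ/(1−δ).
Multiplying by (1−δ): 18 ≥ 24(1−δ) + 4δ = 24 − 20δ.
So 20δ ≥ 6, i.e. δ ≥ 6/20 = 3/10.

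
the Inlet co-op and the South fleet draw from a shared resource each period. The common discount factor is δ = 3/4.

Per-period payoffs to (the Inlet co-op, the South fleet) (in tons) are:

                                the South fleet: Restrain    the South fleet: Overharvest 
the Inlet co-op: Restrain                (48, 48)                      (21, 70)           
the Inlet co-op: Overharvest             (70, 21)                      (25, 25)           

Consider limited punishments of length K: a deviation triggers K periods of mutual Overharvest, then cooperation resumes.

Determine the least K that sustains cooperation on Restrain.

No profitable deviation requires (48−25)(δ+…+δ^K) ≥ 70−48, i.e. δ+…+δ^K ≥ 22/23 ≈ 0.9565.
With δ = 3/4, the partial sums are K=1: 0.7500, K=2: 1.3125.
K = 2 is the first length at which the sum reaches 0.9565.

2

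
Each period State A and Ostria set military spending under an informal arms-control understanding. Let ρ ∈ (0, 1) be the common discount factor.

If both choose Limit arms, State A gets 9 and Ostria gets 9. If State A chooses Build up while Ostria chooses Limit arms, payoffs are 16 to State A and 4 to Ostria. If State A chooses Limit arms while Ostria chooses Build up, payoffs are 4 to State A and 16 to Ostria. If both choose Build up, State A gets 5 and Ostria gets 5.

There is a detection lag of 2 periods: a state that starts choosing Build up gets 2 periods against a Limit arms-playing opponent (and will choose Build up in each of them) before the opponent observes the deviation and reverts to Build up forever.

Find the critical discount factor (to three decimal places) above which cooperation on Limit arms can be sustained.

A deviator earns 16 for 2 periods, then 5 forever; cooperating earns 9 forever. Multiplying the IC by (1−ρ):
9 ≥ 16(1−ρ^2) + 5ρ^2, so 11·ρ^2 ≥ 7 and ρ^2 ≥ 7/11.
ρ ≥ (7/11)^(1/2) ≈ 0.798.

0.798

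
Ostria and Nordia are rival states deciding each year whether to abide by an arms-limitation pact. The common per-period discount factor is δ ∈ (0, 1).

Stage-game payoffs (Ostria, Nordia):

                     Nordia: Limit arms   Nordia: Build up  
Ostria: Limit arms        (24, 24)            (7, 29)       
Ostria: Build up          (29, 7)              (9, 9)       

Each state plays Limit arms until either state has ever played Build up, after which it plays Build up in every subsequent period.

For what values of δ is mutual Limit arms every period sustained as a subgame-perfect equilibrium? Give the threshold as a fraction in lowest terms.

1/4

24/(1−δ) ≥ 29 + 9δ/(1−δ)
24 ≥ 29 − 20δ
δ ≥ 5/20 = 1/4.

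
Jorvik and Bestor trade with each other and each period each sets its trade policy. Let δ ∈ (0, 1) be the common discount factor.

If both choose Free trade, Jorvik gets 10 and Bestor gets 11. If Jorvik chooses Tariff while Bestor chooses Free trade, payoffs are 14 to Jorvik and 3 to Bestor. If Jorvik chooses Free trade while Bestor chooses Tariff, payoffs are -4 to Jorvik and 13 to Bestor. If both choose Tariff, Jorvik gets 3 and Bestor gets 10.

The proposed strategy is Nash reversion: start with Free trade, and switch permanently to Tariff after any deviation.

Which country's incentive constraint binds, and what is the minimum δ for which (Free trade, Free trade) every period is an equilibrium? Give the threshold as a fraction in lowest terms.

Bestor; δ ≥ 2/3

For Jorvik: deviation gain 14−10 = 4, per-period punishment loss 10−3 = 7. IC gives δ ≥ 4/11.
For Bestor: gain 2, loss 1 per period, so δ ≥ 2/3.
The tighter constraint is Bestor's, so cooperation needs δ ≥ 2/3.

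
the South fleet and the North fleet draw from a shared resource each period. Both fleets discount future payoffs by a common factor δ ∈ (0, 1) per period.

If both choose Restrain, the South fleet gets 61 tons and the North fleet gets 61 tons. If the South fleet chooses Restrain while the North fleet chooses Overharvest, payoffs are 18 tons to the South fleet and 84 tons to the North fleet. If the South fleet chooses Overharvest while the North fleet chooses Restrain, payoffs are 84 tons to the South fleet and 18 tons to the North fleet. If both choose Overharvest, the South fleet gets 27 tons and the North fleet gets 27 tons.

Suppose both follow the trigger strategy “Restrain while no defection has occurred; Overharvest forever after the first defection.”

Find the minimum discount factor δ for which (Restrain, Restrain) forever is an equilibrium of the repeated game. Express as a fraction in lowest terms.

Under grim trigger the critical discount factor is (T−C)/(T−P) with T = 84, C = 61, P = 27.
δ* = (84−61)/(84−27) = 23/57.

23/57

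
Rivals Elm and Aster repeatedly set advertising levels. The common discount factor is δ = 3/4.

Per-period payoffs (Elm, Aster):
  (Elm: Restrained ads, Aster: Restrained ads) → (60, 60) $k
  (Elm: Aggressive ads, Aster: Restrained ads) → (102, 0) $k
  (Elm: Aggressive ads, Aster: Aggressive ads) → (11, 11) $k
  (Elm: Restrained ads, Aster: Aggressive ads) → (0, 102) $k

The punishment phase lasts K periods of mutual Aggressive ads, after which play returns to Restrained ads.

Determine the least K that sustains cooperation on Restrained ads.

No profitable deviation requires (60−11)(δ+…+δ^K) ≥ 102−60, i.e. δ+…+δ^K ≥ 6/7 ≈ 0.8571.
With δ = 3/4, the partial sums are K=1: 0.7500, K=2: 1.3125.
K = 2 is the first length at which the sum reaches 0.8571.

2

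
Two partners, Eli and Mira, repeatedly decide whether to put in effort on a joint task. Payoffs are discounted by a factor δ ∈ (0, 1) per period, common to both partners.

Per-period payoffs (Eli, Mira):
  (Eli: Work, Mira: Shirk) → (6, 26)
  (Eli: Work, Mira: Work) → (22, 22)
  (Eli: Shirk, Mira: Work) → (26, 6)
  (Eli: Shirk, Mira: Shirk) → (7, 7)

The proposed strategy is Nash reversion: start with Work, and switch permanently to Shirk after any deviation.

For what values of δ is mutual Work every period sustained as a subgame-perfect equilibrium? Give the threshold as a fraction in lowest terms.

4/19

22/(1−δ) ≥ 26 + 7δ/(1−δ)
22 ≥ 26 − 19δ
δ ≥ 4/19.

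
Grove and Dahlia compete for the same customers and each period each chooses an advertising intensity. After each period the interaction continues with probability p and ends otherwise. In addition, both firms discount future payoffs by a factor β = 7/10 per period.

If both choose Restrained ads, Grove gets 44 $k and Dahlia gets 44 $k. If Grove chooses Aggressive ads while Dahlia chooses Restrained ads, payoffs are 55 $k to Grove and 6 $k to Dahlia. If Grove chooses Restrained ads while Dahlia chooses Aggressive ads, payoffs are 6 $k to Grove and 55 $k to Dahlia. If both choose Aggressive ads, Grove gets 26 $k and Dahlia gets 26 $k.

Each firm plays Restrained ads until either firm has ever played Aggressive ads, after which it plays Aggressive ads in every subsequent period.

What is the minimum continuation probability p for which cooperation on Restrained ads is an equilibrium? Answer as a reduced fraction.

110/203

With continuation probability p and discount β, the effective per-period discount factor is βp.
Grim-trigger IC: βp ≥ (55−44)/(55−26) = 11/29.
So p ≥ (11/29)/(7/10) = 110/203.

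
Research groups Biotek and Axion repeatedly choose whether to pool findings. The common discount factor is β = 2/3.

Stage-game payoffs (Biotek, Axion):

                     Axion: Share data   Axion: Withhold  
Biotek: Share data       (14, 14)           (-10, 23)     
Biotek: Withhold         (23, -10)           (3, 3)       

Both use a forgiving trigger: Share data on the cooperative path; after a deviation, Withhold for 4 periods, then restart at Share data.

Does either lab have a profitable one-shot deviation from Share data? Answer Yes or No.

A one-shot deviation gives 23 now, then 3 for 4 periods, then back to 14.
Gain from deviating: (23−14) today; loss: (14−3) in each of the next 4 periods.
No-deviation condition: (14−3)(β+…+β^4) ≥ 23−14, i.e. β+…+β^4 ≥ 9/11.
At β = 2/3: β+…+β^4 = 1.6049 ≥ 0.8182.
So cooperation is sustainable.

No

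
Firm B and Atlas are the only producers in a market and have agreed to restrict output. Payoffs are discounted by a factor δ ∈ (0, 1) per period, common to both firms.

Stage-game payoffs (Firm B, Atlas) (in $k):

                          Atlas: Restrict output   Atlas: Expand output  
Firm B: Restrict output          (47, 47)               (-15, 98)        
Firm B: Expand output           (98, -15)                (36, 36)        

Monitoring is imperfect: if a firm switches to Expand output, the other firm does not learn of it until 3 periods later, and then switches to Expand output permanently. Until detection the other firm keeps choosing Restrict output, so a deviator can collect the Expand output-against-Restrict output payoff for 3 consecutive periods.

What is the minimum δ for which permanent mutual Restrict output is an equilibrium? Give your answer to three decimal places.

A deviator earns 98 for 3 periods, then 36 forever; cooperating earns 47 forever. Multiplying the IC by (1−δ):
47 ≥ 98(1−δ^3) + 36δ^3, so 62·δ^3 ≥ 51 and δ^3 ≥ 51/62.
δ ≥ (51/62)^(1/3) ≈ 0.937.

0.937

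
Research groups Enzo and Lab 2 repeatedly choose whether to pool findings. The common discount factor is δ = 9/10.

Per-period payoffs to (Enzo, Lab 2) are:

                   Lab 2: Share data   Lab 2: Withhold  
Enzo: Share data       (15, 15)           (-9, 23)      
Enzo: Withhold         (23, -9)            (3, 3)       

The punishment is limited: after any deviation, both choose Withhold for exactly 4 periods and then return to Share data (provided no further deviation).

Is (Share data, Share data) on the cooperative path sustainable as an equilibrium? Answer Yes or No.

Yes

A one-shot deviation gives 23 now, then 3 for 4 periods, then back to 15.
Gain from deviating: (23−15) today; loss: (15−3) in each of the next 4 periods.
No-deviation condition: (15−3)(δ+…+δ^4) ≥ 23−15, i.e. δ+…+δ^4 ≥ 2/3.
At δ = 9/10: δ+…+δ^4 = 3.0951 ≥ 0.6667.
So cooperation is sustainable.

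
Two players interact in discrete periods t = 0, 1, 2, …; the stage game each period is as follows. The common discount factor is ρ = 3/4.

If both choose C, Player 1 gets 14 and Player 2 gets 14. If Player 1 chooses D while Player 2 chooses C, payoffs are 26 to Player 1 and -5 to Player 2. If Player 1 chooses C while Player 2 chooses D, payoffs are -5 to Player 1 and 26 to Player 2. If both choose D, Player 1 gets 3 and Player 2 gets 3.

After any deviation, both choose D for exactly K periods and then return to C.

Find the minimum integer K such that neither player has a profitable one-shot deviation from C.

2

Need Σ_{k=1}^{K} ρ^k ≥ (26−14)/(14−3) = 1.0909 at ρ = 3/4.
At K = 1 the sum is 0.7500 < 1.0909; at K = 2 it is 1.3125 ≥ 1.0909.
So the minimum punishment length is K = 2.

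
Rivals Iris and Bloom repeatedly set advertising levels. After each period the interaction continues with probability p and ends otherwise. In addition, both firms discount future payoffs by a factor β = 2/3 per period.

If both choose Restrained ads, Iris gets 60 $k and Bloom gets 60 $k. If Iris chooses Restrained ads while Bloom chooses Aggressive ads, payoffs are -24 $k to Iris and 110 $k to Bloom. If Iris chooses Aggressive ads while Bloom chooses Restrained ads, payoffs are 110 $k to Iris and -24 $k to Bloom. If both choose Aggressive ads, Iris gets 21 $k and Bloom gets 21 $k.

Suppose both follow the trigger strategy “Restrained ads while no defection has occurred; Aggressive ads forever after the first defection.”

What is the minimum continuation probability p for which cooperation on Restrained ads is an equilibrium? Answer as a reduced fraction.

Expected continuation weight on next period's payoff is β·p = 2/3·p, which plays the role of the discount factor.
Cooperation requires 2/3·p ≥ (110−60)/(110−21) = 50/89, hence p ≥ 75/89.

75/89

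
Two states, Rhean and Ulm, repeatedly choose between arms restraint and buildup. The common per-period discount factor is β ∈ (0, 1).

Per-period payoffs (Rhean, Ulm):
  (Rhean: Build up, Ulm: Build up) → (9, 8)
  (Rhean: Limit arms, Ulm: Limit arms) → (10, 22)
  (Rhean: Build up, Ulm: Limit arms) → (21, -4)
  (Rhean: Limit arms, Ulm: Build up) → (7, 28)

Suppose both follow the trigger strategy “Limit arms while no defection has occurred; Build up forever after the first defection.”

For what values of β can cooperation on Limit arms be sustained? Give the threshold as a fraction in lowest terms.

11/12

For Rhean: deviation gain 21−10 = 11, per-period punishment loss 10−9 = 1. IC gives β ≥ 11/12.
For Ulm: gain 6, loss 14 per period, so β ≥ 6/20 = 3/10.
The tighter constraint is Rhean's, so cooperation needs β ≥ 11/12.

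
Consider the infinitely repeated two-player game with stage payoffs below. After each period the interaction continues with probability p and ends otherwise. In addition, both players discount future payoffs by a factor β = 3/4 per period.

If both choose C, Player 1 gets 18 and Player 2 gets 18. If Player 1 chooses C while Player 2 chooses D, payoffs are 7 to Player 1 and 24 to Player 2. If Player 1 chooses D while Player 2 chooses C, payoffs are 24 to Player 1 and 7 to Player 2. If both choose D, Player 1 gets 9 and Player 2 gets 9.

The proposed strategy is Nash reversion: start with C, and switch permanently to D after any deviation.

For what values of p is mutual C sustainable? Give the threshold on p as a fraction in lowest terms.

8/15

Expected continuation weight on next period's payoff is β·p = 3/4·p, which plays the role of the discount factor.
Cooperation requires 3/4·p ≥ (24−18)/(24−9) = 2/5, hence p ≥ 8/15.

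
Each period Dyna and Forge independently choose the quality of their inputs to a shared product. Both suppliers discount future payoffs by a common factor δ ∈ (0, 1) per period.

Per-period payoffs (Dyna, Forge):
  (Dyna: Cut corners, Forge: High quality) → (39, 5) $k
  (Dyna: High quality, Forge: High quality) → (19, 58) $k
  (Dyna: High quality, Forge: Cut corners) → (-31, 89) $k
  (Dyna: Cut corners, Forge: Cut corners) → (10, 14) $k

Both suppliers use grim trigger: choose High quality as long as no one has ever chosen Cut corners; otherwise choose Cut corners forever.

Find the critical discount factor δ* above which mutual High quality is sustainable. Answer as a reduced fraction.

Dyna: cooperation gives 19 each period; deviation gives 39 once then 10 forever.
  19/(1−δ) ≥ 39 + 10δ/(1−δ) ⇒ δ ≥ 20/29.
Forge: cooperation gives 58 each period; deviation gives 89 once then 14 forever.
  δ ≥ 31/75.
Both must hold, so the binding constraint is Dyna's: δ ≥ 20/29.

20/29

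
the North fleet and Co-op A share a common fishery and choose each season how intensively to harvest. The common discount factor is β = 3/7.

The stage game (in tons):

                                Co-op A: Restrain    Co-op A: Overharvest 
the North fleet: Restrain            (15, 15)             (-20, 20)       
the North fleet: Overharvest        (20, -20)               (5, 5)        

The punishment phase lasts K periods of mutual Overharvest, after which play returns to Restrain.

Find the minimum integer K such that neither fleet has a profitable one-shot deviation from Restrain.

Need Σ_{k=1}^{K} β^k ≥ (20−15)/(15−5) = 0.5000 at β = 3/7.
At K = 1 the sum is 0.4286 < 0.5000; at K = 2 it is 0.6122 ≥ 0.5000.
So the minimum punishment length is K = 2.

2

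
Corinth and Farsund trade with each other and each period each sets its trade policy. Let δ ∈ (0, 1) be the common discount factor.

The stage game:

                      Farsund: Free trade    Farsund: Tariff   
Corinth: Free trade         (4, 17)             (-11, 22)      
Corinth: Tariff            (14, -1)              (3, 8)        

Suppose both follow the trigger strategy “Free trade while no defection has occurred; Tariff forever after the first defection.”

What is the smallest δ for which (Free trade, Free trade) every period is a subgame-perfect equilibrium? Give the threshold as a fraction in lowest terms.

10/11

For Corinth: deviation gain 14−4 = 10, per-period punishment loss 4−3 = 1. IC gives δ ≥ 10/11.
For Farsund: gain 5, loss 9 per period, so δ ≥ 5/14.
The tighter constraint is Corinth's, so cooperation needs δ ≥ 10/11.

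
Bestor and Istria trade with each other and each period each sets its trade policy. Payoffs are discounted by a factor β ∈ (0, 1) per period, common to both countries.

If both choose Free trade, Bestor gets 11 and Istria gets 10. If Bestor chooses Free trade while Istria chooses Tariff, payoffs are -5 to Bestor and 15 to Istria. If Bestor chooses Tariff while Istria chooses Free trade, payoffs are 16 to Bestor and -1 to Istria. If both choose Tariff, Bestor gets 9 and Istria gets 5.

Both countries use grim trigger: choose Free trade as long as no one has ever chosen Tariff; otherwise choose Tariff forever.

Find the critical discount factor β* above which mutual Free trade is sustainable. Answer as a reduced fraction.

5/7

For Bestor: deviation gain 16−11 = 5, per-period punishment loss 11−9 = 2. IC gives β ≥ 5/7.
For Istria: gain 5, loss 5 per period, so β ≥ 5/10 = 1/2.
The tighter constraint is Bestor's, so cooperation needs β ≥ 5/7.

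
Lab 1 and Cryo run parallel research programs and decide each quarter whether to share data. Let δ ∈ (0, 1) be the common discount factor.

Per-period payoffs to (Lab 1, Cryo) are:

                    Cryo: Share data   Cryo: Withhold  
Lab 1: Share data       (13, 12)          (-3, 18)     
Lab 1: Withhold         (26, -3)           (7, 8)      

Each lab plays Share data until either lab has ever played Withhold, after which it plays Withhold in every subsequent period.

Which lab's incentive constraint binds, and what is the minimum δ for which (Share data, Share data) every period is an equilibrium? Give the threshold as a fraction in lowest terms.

For Lab 1: deviation gain 26−13 = 13, per-period punishment loss 13−7 = 6. IC gives δ ≥ 13/19.
For Cryo: gain 6, loss 4 per period, so δ ≥ 6/10 = 3/5.
The tighter constraint is Lab 1's, so cooperation needs δ ≥ 13/19.

Lab 1; δ ≥ 13/19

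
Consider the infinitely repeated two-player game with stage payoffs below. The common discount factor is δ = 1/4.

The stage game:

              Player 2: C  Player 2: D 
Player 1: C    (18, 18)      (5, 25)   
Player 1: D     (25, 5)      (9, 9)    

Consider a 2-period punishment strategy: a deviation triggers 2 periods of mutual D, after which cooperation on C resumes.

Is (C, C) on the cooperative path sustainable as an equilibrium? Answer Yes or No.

IC: δ+…+δ^2 ≥ (25−18)/(18−9) = 7/9.
At δ = 1/4: partial sum = 0.3125 < 0.7778. Cooperation not sustainable.

No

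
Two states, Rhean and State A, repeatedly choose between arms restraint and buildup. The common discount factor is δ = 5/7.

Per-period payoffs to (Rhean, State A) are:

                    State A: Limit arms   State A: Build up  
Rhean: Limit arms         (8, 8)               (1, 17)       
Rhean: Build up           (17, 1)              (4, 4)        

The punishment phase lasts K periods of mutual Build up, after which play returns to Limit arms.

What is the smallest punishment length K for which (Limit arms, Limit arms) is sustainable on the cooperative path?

7

IC: δ(1−δ^K)/(1−δ) ≥ (17−8)/(8−4) = 9/4.
With δ = 5/7: need 1 − δ^K ≥ 9/4·(1−5/7)/(5/7), i.e. δ^K ≤ 0.1000.
Since (5/7)^6 = 0.1328 and (5/7)^7 = 0.0949, the smallest such K is 7.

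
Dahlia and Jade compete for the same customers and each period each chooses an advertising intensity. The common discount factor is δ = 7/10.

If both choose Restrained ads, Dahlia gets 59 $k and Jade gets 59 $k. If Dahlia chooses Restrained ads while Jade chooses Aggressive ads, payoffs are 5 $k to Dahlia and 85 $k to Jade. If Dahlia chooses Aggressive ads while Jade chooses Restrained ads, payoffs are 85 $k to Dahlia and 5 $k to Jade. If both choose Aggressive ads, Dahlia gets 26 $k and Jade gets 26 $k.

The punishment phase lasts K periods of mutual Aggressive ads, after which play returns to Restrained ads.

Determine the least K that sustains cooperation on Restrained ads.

2

Need Σ_{k=1}^{K} δ^k ≥ (85−59)/(59−26) = 0.7879 at δ = 7/10.
At K = 1 the sum is 0.7000 < 0.7879; at K = 2 it is 1.1900 ≥ 0.7879.
So the minimum punishment length is K = 2.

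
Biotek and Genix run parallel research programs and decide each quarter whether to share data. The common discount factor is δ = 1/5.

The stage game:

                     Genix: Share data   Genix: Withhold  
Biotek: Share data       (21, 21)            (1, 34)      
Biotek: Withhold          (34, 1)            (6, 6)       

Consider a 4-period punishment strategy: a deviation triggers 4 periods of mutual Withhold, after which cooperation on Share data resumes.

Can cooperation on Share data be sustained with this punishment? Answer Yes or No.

IC: δ+…+δ^4 ≥ (34−21)/(21−6) = 13/15.
At δ = 1/5: partial sum = 0.2496 < 0.8667. Cooperation not sustainable.

No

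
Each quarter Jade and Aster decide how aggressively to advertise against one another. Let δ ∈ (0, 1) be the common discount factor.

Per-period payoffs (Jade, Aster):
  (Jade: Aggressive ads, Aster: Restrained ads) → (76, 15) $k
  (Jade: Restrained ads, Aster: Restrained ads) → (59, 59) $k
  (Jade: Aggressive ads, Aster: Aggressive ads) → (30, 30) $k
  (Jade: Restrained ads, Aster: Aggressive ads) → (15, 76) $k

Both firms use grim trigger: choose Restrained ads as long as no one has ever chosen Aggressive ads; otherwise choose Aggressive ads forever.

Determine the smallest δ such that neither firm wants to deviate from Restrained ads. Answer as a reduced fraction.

17/46

Under grim trigger the critical discount factor is (T−C)/(T−P) with T = 76, C = 59, P = 30.
δ* = (76−59)/(76−30) = 17/46.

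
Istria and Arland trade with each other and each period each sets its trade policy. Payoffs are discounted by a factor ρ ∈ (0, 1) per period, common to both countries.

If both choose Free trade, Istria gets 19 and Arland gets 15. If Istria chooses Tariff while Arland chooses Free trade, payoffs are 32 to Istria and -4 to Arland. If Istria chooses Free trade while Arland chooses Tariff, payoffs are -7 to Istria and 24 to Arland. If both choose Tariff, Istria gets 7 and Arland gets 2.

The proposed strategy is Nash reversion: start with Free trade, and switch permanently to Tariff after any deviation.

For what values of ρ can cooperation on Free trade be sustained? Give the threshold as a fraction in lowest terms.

13/25

For Istria: deviation gain 32−19 = 13, per-period punishment loss 19−7 = 12. IC gives ρ ≥ 13/25.
For Arland: gain 9, loss 13 per period, so ρ ≥ 9/22.
The tighter constraint is Istria's, so cooperation needs ρ ≥ 13/25.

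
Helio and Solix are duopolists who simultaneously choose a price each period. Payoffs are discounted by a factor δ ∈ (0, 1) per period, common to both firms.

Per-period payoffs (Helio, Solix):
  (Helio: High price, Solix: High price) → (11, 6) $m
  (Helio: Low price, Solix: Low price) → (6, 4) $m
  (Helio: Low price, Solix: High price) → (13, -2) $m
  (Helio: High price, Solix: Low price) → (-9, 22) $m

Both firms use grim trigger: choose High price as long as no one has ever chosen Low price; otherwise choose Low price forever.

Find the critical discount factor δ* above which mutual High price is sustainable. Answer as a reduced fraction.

8/9

Helio: cooperation gives 11 each period; deviation gives 13 once then 6 forever.
  11/(1−δ) ≥ 13 + 6δ/(1−δ) ⇒ δ ≥ 2/7.
Solix: cooperation gives 6 each period; deviation gives 22 once then 4 forever.
  δ ≥ 16/18 = 8/9.
Both must hold, so the binding constraint is Solix's: δ ≥ 8/9.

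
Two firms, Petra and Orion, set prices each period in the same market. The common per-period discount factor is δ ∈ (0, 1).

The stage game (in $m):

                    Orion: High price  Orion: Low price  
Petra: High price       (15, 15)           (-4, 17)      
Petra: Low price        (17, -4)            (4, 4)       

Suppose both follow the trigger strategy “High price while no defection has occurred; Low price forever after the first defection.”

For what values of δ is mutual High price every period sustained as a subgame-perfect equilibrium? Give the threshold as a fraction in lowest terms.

15/(1−δ) ≥ 17 + 4δ/(1−δ)
15 ≥ 17 − 13δ
δ ≥ 2/13.

2/13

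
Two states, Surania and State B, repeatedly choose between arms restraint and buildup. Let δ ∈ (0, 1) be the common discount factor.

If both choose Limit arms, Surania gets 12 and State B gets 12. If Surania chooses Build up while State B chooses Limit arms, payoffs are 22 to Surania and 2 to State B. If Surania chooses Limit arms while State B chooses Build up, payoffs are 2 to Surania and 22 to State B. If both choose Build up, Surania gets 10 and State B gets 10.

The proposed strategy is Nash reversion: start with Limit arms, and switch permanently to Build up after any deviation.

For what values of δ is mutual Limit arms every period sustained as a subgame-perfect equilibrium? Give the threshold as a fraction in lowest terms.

Under grim trigger the critical discount factor is (T−C)/(T−P) with T = 22, C = 12, P = 10.
δ* = (22−12)/(22−10) = 10/12 = 5/6.

5/6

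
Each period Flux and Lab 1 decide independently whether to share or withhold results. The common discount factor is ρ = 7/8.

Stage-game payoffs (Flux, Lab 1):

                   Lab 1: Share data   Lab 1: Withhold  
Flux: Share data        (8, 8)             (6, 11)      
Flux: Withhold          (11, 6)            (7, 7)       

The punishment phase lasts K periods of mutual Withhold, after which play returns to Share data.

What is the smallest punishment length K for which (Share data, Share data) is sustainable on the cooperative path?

No profitable deviation requires (8−7)(ρ+…+ρ^K) ≥ 11−8, i.e. ρ+…+ρ^K ≥ 3 ≈ 3.0000.
With ρ = 7/8, the partial sums are K=1: 0.8750, K=2: 1.6406, K=3: 2.3105, K=4: 2.8967, K=5: 3.4096.
K = 5 is the first length at which the sum reaches 3.0000.

5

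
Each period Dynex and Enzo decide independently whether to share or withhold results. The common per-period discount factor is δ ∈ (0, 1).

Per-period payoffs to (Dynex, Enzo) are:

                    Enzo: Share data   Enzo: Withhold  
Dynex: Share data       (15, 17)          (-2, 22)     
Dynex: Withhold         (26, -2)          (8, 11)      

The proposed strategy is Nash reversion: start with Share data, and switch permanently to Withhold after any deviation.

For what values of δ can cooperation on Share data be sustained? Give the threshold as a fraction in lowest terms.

11/18

Dynex's threshold: (26−15)/(26−8) = 11/18.
Enzo's threshold: (22−17)/(22−11) = 5/11.
11/18 > 5/11, so Dynex binds and δ* = 11/18.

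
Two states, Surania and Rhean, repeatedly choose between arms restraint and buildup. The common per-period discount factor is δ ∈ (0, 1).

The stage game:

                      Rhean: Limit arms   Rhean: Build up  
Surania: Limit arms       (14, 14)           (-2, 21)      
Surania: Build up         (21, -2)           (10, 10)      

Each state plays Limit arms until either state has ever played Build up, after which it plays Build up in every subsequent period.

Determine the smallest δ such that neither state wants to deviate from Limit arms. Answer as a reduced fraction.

7/11

One-period gain from deviating is 21 − 14 = 7. The loss is 14 − 10 = 4 in every subsequent period, with present value 4·δ/(1−δ).
Deviation is unprofitable when 4·δ/(1−δ) ≥ 7, i.e. δ/(1−δ) ≥ 7/4.
Equivalently δ ≥ 7/(7+4) = 7/11.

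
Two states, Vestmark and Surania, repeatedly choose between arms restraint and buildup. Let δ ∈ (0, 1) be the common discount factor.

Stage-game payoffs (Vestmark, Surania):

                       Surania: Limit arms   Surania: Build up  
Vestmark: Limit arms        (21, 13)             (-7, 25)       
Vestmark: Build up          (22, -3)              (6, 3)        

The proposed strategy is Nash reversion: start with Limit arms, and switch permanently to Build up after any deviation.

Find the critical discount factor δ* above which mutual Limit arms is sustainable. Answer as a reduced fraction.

For Vestmark: deviation gain 22−21 = 1, per-period punishment loss 21−6 = 15. IC gives δ ≥ 1/16.
For Surania: gain 12, loss 10 per period, so δ ≥ 12/22 = 6/11.
The tighter constraint is Surania's, so cooperation needs δ ≥ 6/11.

6/11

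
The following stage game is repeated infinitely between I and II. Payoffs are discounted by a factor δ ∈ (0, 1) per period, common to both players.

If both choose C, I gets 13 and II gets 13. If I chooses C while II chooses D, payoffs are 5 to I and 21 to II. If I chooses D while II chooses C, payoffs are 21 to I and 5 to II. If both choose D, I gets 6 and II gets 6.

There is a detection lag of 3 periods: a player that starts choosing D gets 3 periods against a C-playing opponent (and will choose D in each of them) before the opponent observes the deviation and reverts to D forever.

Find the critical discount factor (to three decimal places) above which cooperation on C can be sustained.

0.811

The best deviation is to choose D for all 3 undetected periods, earning 21 each, then 6 forever once detected.
Deviation value: 21(1−δ^3)/(1−δ) + 6δ^3/(1−δ); cooperation value: 13/(1−δ).
IC: 13 ≥ 21(1−δ^3) + 6δ^3 = 21 − 15δ^3.
So δ^3 ≥ 8/15, giving δ ≥ (8/15)^(1/3) ≈ 0.811.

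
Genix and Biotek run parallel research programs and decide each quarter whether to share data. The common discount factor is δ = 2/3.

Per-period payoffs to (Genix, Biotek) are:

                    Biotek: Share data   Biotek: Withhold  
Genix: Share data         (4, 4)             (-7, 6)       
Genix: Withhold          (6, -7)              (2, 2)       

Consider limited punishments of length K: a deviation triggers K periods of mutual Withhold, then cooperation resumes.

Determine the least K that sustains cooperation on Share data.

2

No profitable deviation requires (4−2)(δ+…+δ^K) ≥ 6−4, i.e. δ+…+δ^K ≥ 1 ≈ 1.0000.
With δ = 2/3, the partial sums are K=1: 0.6667, K=2: 1.1111.
K = 2 is the first length at which the sum reaches 1.0000.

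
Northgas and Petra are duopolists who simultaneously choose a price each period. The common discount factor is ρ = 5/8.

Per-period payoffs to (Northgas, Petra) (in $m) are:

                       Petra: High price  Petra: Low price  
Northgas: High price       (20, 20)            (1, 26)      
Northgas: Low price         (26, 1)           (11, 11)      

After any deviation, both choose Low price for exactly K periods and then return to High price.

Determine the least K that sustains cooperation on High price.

2

IC: ρ(1−ρ^K)/(1−ρ) ≥ (26−20)/(20−11) = 2/3.
With ρ = 5/8: need 1 − ρ^K ≥ 2/3·(1−5/8)/(5/8), i.e. ρ^K ≤ 0.6000.
Since (5/8)^1 = 0.6250 and (5/8)^2 = 0.3906, the smallest such K is 2.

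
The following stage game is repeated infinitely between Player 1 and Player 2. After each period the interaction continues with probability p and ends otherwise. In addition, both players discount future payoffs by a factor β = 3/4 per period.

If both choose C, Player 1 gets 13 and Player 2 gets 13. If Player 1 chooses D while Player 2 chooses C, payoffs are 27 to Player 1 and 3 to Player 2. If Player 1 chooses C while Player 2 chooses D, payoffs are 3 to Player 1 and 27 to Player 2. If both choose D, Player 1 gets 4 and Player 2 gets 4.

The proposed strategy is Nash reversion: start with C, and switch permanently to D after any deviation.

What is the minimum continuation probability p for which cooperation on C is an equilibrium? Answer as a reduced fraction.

56/69

Expected continuation weight on next period's payoff is β·p = 3/4·p, which plays the role of the discount factor.
Cooperation requires 3/4·p ≥ (27−13)/(27−4) = 14/23, hence p ≥ 56/69.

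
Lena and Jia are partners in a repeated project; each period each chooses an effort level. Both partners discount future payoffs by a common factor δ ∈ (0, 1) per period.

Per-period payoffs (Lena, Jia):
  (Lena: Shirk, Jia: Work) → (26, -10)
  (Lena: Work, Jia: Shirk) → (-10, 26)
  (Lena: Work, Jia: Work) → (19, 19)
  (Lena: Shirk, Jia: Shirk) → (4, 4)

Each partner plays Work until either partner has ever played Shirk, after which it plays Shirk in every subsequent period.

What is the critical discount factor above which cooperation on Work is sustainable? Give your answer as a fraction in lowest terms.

7/22

Cooperation forever yields 19 each period: 19/(1−δ).
Deviating yields 26 once, then 4 forever: 26 + 4δ/(1−δ).
No profitable deviation requires 19/(1−δ) ≥ 26 + 4δ/(1−δ).
Multiplying by (1−δ): 19 ≥ 26(1−δ) + 4δ = 26 − 22δ.
So 22δ ≥ 7, i.e. δ ≥ 7/22.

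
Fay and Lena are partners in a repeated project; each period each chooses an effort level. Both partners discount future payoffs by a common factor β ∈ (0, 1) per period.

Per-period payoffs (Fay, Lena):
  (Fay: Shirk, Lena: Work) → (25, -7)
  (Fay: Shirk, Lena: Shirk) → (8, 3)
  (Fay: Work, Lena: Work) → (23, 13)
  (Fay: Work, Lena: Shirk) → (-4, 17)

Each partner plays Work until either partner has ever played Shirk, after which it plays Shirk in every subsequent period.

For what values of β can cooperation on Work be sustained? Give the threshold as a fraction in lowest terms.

2/7

For Fay: deviation gain 25−23 = 2, per-period punishment loss 23−8 = 15. IC gives β ≥ 2/17.
For Lena: gain 4, loss 10 per period, so β ≥ 4/14 = 2/7.
The tighter constraint is Lena's, so cooperation needs β ≥ 2/7.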